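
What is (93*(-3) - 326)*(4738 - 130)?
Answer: -2787840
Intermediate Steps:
(93*(-3) - 326)*(4738 - 130) = (-279 - 326)*4608 = -605*4608 = -2787840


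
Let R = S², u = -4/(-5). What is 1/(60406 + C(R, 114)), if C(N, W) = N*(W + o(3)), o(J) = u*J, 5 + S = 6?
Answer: 5/302612 ≈ 1.6523e-5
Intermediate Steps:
u = ⅘ (u = -4*(-⅕) = ⅘ ≈ 0.80000)
S = 1 (S = -5 + 6 = 1)
R = 1 (R = 1² = 1)
o(J) = 4*J/5
C(N, W) = N*(12/5 + W) (C(N, W) = N*(W + (⅘)*3) = N*(W + 12/5) = N*(12/5 + W))
1/(60406 + C(R, 114)) = 1/(60406 + (⅕)*1*(12 + 5*114)) = 1/(60406 + (⅕)*1*(12 + 570)) = 1/(60406 + (⅕)*1*582) = 1/(60406 + 582/5) = 1/(302612/5) = 5/302612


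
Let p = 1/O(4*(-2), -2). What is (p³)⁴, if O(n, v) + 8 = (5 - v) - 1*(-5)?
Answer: 1/16777216 ≈ 5.9605e-8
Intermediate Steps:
O(n, v) = 2 - v (O(n, v) = -8 + ((5 - v) - 1*(-5)) = -8 + ((5 - v) + 5) = -8 + (10 - v) = 2 - v)
p = ¼ (p = 1/(2 - 1*(-2)) = 1/(2 + 2) = 1/4 = ¼ ≈ 0.25000)
(p³)⁴ = ((¼)³)⁴ = (1/64)⁴ = 1/16777216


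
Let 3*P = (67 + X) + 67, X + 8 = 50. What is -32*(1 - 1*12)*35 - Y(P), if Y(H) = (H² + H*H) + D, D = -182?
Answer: 50566/9 ≈ 5618.4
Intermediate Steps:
X = 42 (X = -8 + 50 = 42)
P = 176/3 (P = ((67 + 42) + 67)/3 = (109 + 67)/3 = (⅓)*176 = 176/3 ≈ 58.667)
Y(H) = -182 + 2*H² (Y(H) = (H² + H*H) - 182 = (H² + H²) - 182 = 2*H² - 182 = -182 + 2*H²)
-32*(1 - 1*12)*35 - Y(P) = -32*(1 - 1*12)*35 - (-182 + 2*(176/3)²) = -32*(1 - 12)*35 - (-182 + 2*(30976/9)) = -32*(-11)*35 - (-182 + 61952/9) = 352*35 - 1*60314/9 = 12320 - 60314/9 = 50566/9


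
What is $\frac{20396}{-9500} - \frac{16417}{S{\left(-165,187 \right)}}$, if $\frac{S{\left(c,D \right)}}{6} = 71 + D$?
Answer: $- \frac{46883627}{3676500} \approx -12.752$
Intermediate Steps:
$S{\left(c,D \right)} = 426 + 6 D$ ($S{\left(c,D \right)} = 6 \left(71 + D\right) = 426 + 6 D$)
$\frac{20396}{-9500} - \frac{16417}{S{\left(-165,187 \right)}} = \frac{20396}{-9500} - \frac{16417}{426 + 6 \cdot 187} = 20396 \left(- \frac{1}{9500}\right) - \frac{16417}{426 + 1122} = - \frac{5099}{2375} - \frac{16417}{1548} = - \frac{46883627}{3676500}$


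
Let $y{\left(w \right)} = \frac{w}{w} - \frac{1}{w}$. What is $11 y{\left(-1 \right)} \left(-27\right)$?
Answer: $-594$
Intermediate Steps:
$y{\left(w \right)} = 1 - \frac{1}{w}$
$11 y{\left(-1 \right)} \left(-27\right) = 11 \frac{-1 - 1}{-1} \left(-27\right) = 11 \left(\left(-1\right) \left(-2\right)\right) \left(-27\right) = 11 \cdot 2 \left(-27\right) = 22 \left(-27\right) = -594$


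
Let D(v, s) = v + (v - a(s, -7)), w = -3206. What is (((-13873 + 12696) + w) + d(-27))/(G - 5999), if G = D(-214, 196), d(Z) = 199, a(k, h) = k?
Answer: 4184/6623 ≈ 0.63174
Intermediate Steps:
D(v, s) = -s + 2*v (D(v, s) = v + (v - s) = -s + 2*v)
G = -624 (G = -1*196 + 2*(-214) = -196 - 428 = -624)
(((-13873 + 12696) + w) + d(-27))/(G - 5999) = (((-13873 + 12696) - 3206) + 199)/(-624 - 5999) = ((-1177 - 3206) + 199)/(-6623) = (-4383 + 199)*(-1/6623) = -4184*(-1/6623) = 4184/6623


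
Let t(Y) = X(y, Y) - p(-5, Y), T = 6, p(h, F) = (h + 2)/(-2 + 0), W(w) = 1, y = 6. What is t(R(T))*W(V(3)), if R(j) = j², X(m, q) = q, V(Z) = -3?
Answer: 69/2 ≈ 34.500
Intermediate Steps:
p(h, F) = -1 - h/2 (p(h, F) = (2 + h)/(-2) = (2 + h)*(-½) = -1 - h/2)
t(Y) = -3/2 + Y (t(Y) = Y - (-1 - ½*(-5)) = Y - (-1 + 5/2) = Y - 1*3/2 = Y - 3/2 = -3/2 + Y)
t(R(T))*W(V(3)) = (-3/2 + 6²)*1 = (-3/2 + 36)*1 = (69/2)*1 = 69/2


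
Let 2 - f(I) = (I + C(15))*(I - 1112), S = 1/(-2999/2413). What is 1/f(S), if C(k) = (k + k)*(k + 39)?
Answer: 8994001/16205841513069 ≈ 5.5499e-7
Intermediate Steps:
C(k) = 2*k*(39 + k) (C(k) = (2*k)*(39 + k) = 2*k*(39 + k))
S = -2413/2999 (S = 1/(-2999*1/2413) = 1/(-2999/2413) = -2413/2999 ≈ -0.80460)
f(I) = 2 - (-1112 + I)*(1620 + I) (f(I) = 2 - (I + 2*15*(39 + 15))*(I - 1112) = 2 - (I + 2*15*54)*(-1112 + I) = 2 - (I + 1620)*(-1112 + I) = 2 - (1620 + I)*(-1112 + I) = 2 - (-1112 + I)*(1620 + I))
1/f(S) = 1/(1801442 - (-2413/2999)² - 508*(-2413/2999)) = 1/(1801442 - 1*5822569/8994001 + 1225804/2999) = 1/(1801442 - 5822569/8994001 + 1225804/2999) = 1/(16205841513069/8994001) = 8994001/16205841513069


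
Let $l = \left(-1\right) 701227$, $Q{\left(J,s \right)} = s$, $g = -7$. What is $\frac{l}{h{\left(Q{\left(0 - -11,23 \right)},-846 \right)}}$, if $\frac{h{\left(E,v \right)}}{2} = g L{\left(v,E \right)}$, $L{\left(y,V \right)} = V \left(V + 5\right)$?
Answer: $\frac{701227}{9016} \approx 77.776$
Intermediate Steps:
$l = -701227$
$L{\left(y,V \right)} = V \left(5 + V\right)$
$h{\left(E,v \right)} = - 14 E \left(5 + E\right)$ ($h{\left(E,v \right)} = 2 \left(- 7 E \left(5 + E\right)\right) = - 14 E \left(5 + E\right)$)
$\frac{l}{h{\left(Q{\left(0 - -11,23 \right)},-846 \right)}} = - \frac{701227}{\left(-14\right) 23 \left(5 + 23\right)} = - \frac{701227}{\left(-14\right) 23 \cdot 28} = - \frac{701227}{-9016} = \left(-701227\right) \left(- \frac{1}{9016}\right) = \frac{701227}{9016}$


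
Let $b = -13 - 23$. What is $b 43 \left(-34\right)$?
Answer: $52632$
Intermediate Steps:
$b = -36$
$b 43 \left(-34\right) = \left(-36\right) 43 \left(-34\right) = \left(-1548\right) \left(-34\right) = 52632$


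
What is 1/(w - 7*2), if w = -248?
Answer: -1/262 ≈ -0.0038168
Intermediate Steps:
1/(w - 7*2) = 1/(-248 - 7*2) = 1/(-248 - 14) = 1/(-262) = -1/262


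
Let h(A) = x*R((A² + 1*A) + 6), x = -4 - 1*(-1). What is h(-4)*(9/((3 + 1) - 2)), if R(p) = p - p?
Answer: 0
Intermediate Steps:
x = -3 (x = -4 + 1 = -3)
R(p) = 0
h(A) = 0 (h(A) = -3*0 = 0)
h(-4)*(9/((3 + 1) - 2)) = 0*(9/((3 + 1) - 2)) = 0*(9/(4 - 2)) = 0*(9/2) = 0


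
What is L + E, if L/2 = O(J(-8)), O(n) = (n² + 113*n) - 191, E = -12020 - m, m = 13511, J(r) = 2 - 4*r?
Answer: -15917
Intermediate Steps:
E = -25531 (E = -12020 - 1*13511 = -12020 - 13511 = -25531)
O(n) = -191 + n² + 113*n
L = 9614 (L = 2*(-191 + (2 - 4*(-8))² + 113*(2 - 4*(-8))) = 2*(-191 + (2 + 32)² + 113*(2 + 32)) = 2*(-191 + 34² + 113*34) = 2*(-191 + 1156 + 3842) = 2*4807 = 9614)
L + E = 9614 - 25531 = -15917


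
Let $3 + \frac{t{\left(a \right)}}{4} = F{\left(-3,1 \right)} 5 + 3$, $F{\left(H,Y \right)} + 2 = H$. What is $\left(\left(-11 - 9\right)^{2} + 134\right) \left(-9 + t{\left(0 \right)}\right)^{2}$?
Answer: $6344454$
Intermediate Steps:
$F{\left(H,Y \right)} = -2 + H$
$t{\left(a \right)} = -100$ ($t{\left(a \right)} = -12 + 4 \left(\left(-2 - 3\right) 5 + 3\right) = -12 + 4 \left(\left(-5\right) 5 + 3\right) = -12 + 4 \left(-25 + 3\right) = -12 + 4 \left(-22\right) = -12 - 88 = -100$)
$\left(\left(-11 - 9\right)^{2} + 134\right) \left(-9 + t{\left(0 \right)}\right)^{2} = \left(\left(-11 - 9\right)^{2} + 134\right) \left(-9 - 100\right)^{2} = \left(\left(-20\right)^{2} + 134\right) \left(-109\right)^{2} = \left(400 + 134\right) 11881 = 534 \cdot 11881 = 6344454$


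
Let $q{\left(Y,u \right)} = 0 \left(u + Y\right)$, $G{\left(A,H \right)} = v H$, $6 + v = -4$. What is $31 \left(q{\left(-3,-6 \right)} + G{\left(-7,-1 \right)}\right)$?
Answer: $310$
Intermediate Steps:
$v = -10$ ($v = -6 - 4 = -10$)
$G{\left(A,H \right)} = - 10 H$
$q{\left(Y,u \right)} = 0$ ($q{\left(Y,u \right)} = 0 \left(Y + u\right) = 0$)
$31 \left(q{\left(-3,-6 \right)} + G{\left(-7,-1 \right)}\right) = 31 \left(0 - -10\right) = 31 \left(0 + 10\right) = 31 \cdot 10 = 310$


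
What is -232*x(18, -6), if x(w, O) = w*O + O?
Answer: 26448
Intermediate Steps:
x(w, O) = O + O*w (x(w, O) = O*w + O = O + O*w)
-232*x(18, -6) = -(-1392)*(1 + 18) = -(-1392)*19 = -232*(-114) = 26448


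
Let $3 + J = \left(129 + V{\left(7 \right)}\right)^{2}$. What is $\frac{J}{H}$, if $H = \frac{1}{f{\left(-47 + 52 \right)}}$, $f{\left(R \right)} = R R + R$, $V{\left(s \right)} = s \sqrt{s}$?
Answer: $509430 + 54180 \sqrt{7} \approx 6.5278 \cdot 10^{5}$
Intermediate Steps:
$V{\left(s \right)} = s^{\frac{3}{2}}$
$J = -3 + \left(129 + 7 \sqrt{7}\right)^{2}$ ($J = -3 + \left(129 + 7^{\frac{3}{2}}\right)^{2} = -3 + \left(129 + 7 \sqrt{7}\right)^{2} \approx 21759.0$)
$f{\left(R \right)} = R + R^{2}$ ($f{\left(R \right)} = R^{2} + R = R + R^{2}$)
$H = \frac{1}{30}$ ($H = \frac{1}{\left(-47 + 52\right) \left(1 + \left(-47 + 52\right)\right)} = \frac{1}{5 \left(1 + 5\right)} = \frac{1}{5 \cdot 6} = \frac{1}{30} \approx 0.033333$)
$\frac{J}{H} = \left(16981 + 1806 \sqrt{7}\right) \frac{1}{\frac{1}{30}} = \left(16981 + 1806 \sqrt{7}\right) 30 = 509430 + 54180 \sqrt{7}$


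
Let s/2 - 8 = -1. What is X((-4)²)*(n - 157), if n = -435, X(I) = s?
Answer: -8288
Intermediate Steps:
s = 14 (s = 16 + 2*(-1) = 16 - 2 = 14)
X(I) = 14
X((-4)²)*(n - 157) = 14*(-435 - 157) = 14*(-592) = -8288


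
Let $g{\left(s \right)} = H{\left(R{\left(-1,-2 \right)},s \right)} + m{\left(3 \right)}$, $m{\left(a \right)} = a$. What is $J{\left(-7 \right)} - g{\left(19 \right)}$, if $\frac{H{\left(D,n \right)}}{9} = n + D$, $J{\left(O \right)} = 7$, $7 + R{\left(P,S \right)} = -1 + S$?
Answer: $-77$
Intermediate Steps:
$R{\left(P,S \right)} = -8 + S$ ($R{\left(P,S \right)} = -7 + \left(-1 + S\right) = -8 + S$)
$H{\left(D,n \right)} = 9 D + 9 n$ ($H{\left(D,n \right)} = 9 \left(n + D\right) = 9 \left(D + n\right) = 9 D + 9 n$)
$g{\left(s \right)} = -87 + 9 s$ ($g{\left(s \right)} = \left(9 \left(-8 - 2\right) + 9 s\right) + 3 = \left(9 \left(-10\right) + 9 s\right) + 3 = \left(-90 + 9 s\right) + 3 = -87 + 9 s$)
$J{\left(-7 \right)} - g{\left(19 \right)} = 7 - \left(-87 + 9 \cdot 19\right) = 7 - \left(-87 + 171\right) = 7 - 84 = -77$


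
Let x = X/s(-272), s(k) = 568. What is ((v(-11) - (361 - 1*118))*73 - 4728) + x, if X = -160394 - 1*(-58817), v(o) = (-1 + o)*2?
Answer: -13857969/568 ≈ -24398.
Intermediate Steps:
v(o) = -2 + 2*o
X = -101577 (X = -160394 + 58817 = -101577)
x = -101577/568 ≈ -178.83
((v(-11) - (361 - 1*118))*73 - 4728) + x = (((-2 + 2*(-11)) - (361 - 1*118))*73 - 4728) - 101577/568 = (((-2 - 22) - (361 - 118))*73 - 4728) - 101577/568 = ((-24 - 1*243)*73 - 4728) - 101577/568 = ((-24 - 243)*73 - 4728) - 101577/568 = (-267*73 - 4728) - 101577/568 = (-19491 - 4728) - 101577/568 = -24219 - 101577/568 = -13857969/568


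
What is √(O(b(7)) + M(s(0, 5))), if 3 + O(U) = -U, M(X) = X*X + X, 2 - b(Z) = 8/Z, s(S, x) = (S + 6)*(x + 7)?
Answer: 3*√28595/7 ≈ 72.472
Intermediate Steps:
s(S, x) = (6 + S)*(7 + x)
b(Z) = 2 - 8/Z
M(X) = X + X² (M(X) = X² + X = X + X²)
O(U) = -3 - U
√(O(b(7)) + M(s(0, 5))) = √((-3 - (2 - 8/7)) + (42 + 6*5 + 7*0 + 0*5)*(1 + (42 + 6*5 + 7*0 + 0*5))) = √((-3 - (2 - 8*⅐)) + (42 + 30 + 0 + 0)*(1 + (42 + 30 + 0 + 0))) = √((-3 - (2 - 8/7)) + 72*(1 + 72)) = √((-3 - 1*6/7) + 72*73) = √((-3 - 6/7) + 5256) = √(-27/7 + 5256) = √(36765/7) = 3*√28595/7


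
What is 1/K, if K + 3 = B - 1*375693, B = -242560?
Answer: -1/618256 ≈ -1.6175e-6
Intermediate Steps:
K = -618256 (K = -3 + (-242560 - 1*375693) = -3 + (-242560 - 375693) = -3 - 618253 = -618256)
1/K = 1/(-618256) = -1/618256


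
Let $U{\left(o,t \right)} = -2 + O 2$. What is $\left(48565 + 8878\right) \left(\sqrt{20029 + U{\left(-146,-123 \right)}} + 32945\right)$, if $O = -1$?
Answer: $1892459635 + 861645 \sqrt{89} \approx 1.9006 \cdot 10^{9}$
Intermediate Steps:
$U{\left(o,t \right)} = -4$ ($U{\left(o,t \right)} = -2 - 2 = -4$)
$\left(48565 + 8878\right) \left(\sqrt{20029 + U{\left(-146,-123 \right)}} + 32945\right) = \left(48565 + 8878\right) \left(\sqrt{20029 - 4} + 32945\right) = 57443 \left(\sqrt{20025} + 32945\right) = 57443 \left(15 \sqrt{89} + 32945\right) = 57443 \left(32945 + 15 \sqrt{89}\right) = 1892459635 + 861645 \sqrt{89}$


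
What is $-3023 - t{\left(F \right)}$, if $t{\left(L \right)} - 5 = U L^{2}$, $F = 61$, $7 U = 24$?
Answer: $- \frac{110500}{7} \approx -15786.0$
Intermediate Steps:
$U = \frac{24}{7}$ ($U = \frac{1}{7} \cdot 24 = \frac{24}{7} \approx 3.4286$)
$t{\left(L \right)} = 5 + \frac{24 L^{2}}{7}$
$-3023 - t{\left(F \right)} = -3023 - \left(5 + \frac{24 \cdot 61^{2}}{7}\right) = -3023 - \left(5 + \frac{24}{7} \cdot 3721\right) = -3023 - \left(5 + \frac{89304}{7}\right) = -3023 - \frac{89339}{7} = - \frac{110500}{7}$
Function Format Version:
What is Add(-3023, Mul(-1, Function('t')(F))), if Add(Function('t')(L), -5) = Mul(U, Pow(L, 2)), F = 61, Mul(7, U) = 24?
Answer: Rational(-110500, 7) ≈ -15786.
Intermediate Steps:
U = Rational(24, 7) (U = Mul(Rational(1, 7), 24) = Rational(24, 7) ≈ 3.4286)
Function('t')(L) = Add(5, Mul(Rational(24, 7), Pow(L, 2)))
Add(-3023, Mul(-1, Function('t')(F))) = Add(-3023, Mul(-1, Add(5, Mul(Rational(24, 7), Pow(61, 2))))) = Add(-3023, Mul(-1, Add(5, Mul(Rational(24, 7), 3721)))) = Add(-3023, Mul(-1, Add(5, Rational(89304, 7)))) = Add(-3023, Mul(-1, Rational(89339, 7))) = Add(-3023, Rational(-89339, 7)) = Rational(-110500, 7)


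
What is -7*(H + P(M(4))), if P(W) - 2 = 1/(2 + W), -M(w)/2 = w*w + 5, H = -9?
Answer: 1967/40 ≈ 49.175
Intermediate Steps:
M(w) = -10 - 2*w² (M(w) = -2*(w*w + 5) = -2*(w² + 5) = -2*(5 + w²) = -10 - 2*w²)
P(W) = 2 + 1/(2 + W)
-7*(H + P(M(4))) = -7*(-9 + (5 + 2*(-10 - 2*4²))/(2 + (-10 - 2*4²))) = -7*(-9 + (5 + 2*(-10 - 2*16))/(2 + (-10 - 2*16))) = -7*(-9 + (5 + 2*(-10 - 32))/(2 + (-10 - 32))) = -7*(-9 + (5 + 2*(-42))/(2 - 42)) = -7*(-9 + (5 - 84)/(-40)) = -7*(-9 - 1/40*(-79)) = -7*(-9 + 79/40) = -7*(-281/40) = 1967/40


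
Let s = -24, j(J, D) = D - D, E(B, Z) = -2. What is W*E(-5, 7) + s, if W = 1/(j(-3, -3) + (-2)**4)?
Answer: -193/8 ≈ -24.125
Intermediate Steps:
j(J, D) = 0
W = 1/16 (W = 1/(0 + (-2)**4) = 1/(0 + 16) = 1/16 ≈ 0.062500)
W*E(-5, 7) + s = (1/16)*(-2) - 24 = -1/8 - 24 = -193/8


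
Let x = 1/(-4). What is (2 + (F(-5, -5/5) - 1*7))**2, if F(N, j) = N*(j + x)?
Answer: 25/16 ≈ 1.5625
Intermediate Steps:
x = -1/4 (x = 1*(-1/4) = -1/4 ≈ -0.25000)
F(N, j) = N*(-1/4 + j) (F(N, j) = N*(j - 1/4) = N*(-1/4 + j))
(2 + (F(-5, -5/5) - 1*7))**2 = (2 + (-5*(-1/4 - 5/5) - 1*7))**2 = (2 + (-5*(-1/4 - 5*1/5) - 7))**2 = (2 + (-5*(-1/4 - 1) - 7))**2 = (2 + (-5*(-5/4) - 7))**2 = (2 + (25/4 - 7))**2 = (2 - 3/4)**2 = (5/4)**2 = 25/16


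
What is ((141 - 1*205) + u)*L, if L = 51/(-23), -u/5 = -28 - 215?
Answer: -58701/23 ≈ -2552.2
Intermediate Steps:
u = 1215 (u = -5*(-28 - 215) = -5*(-243) = 1215)
L = -51/23 (L = 51*(-1/23) = -51/23 ≈ -2.2174)
((141 - 1*205) + u)*L = ((141 - 1*205) + 1215)*(-51/23) = ((141 - 205) + 1215)*(-51/23) = (-64 + 1215)*(-51/23) = 1151*(-51/23) = -58701/23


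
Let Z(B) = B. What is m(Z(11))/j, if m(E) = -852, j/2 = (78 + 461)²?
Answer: -426/290521 ≈ -0.0014663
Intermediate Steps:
j = 581042 (j = 2*(78 + 461)² = 2*539² = 2*290521 = 581042)
m(Z(11))/j = -852/581042 = -852*1/581042 = -426/290521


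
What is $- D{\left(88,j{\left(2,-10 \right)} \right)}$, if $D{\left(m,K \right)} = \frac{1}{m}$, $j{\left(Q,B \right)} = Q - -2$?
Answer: $- \frac{1}{88} \approx -0.011364$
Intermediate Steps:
$j{\left(Q,B \right)} = 2 + Q$ ($j{\left(Q,B \right)} = Q + 2 = 2 + Q$)
$- D{\left(88,j{\left(2,-10 \right)} \right)} = - \frac{1}{88}$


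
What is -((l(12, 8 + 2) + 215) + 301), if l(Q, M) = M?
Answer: -526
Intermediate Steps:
-((l(12, 8 + 2) + 215) + 301) = -(((8 + 2) + 215) + 301) = -((10 + 215) + 301) = -(225 + 301) = -1*526 = -526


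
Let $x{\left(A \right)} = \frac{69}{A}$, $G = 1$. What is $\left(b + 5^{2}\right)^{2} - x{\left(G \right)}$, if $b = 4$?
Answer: $772$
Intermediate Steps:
$\left(b + 5^{2}\right)^{2} - x{\left(G \right)} = \left(4 + 5^{2}\right)^{2} - \frac{69}{1} = \left(4 + 25\right)^{2} - 69 \cdot 1 = 29^{2} - 69 = 841 - 69 = 772$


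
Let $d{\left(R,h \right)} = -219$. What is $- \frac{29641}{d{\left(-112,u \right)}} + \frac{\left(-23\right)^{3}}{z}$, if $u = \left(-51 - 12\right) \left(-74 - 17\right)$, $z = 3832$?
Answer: $\frac{110919739}{839208} \approx 132.17$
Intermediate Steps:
$u = 5733$ ($u = \left(-63\right) \left(-91\right) = 5733$)
$- \frac{29641}{d{\left(-112,u \right)}} + \frac{\left(-23\right)^{3}}{z} = - \frac{29641}{-219} + \frac{\left(-23\right)^{3}}{3832} = \left(-29641\right) \left(- \frac{1}{219}\right) - \frac{12167}{3832} = \frac{29641}{219} - \frac{12167}{3832} = \frac{110919739}{839208}$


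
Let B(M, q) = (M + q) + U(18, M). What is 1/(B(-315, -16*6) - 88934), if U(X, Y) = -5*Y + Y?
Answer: -1/88085 ≈ -1.1353e-5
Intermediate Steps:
U(X, Y) = -4*Y
B(M, q) = q - 3*M (B(M, q) = (M + q) - 4*M = q - 3*M)
1/(B(-315, -16*6) - 88934) = 1/((-16*6 - 3*(-315)) - 88934) = 1/((-96 + 945) - 88934) = 1/(849 - 88934) = 1/(-88085) = -1/88085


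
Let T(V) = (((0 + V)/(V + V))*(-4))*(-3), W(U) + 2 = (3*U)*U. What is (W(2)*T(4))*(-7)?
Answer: -420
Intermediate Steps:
W(U) = -2 + 3*U² (W(U) = -2 + (3*U)*U = -2 + 3*U²)
T(V) = 6 (T(V) = ((V/((2*V)))*(-4))*(-3) = ((V*(1/(2*V)))*(-4))*(-3) = ((½)*(-4))*(-3) = -2*(-3) = 6)
(W(2)*T(4))*(-7) = ((-2 + 3*2²)*6)*(-7) = ((-2 + 3*4)*6)*(-7) = ((-2 + 12)*6)*(-7) = (10*6)*(-7) = 60*(-7) = -420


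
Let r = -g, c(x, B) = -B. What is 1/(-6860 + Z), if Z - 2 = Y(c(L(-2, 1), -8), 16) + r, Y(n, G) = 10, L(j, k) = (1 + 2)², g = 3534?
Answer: -1/10382 ≈ -9.6321e-5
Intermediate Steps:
L(j, k) = 9 (L(j, k) = 3² = 9)
r = -3534 (r = -1*3534 = -3534)
Z = -3522 (Z = 2 + (10 - 3534) = 2 - 3524 = -3522)
1/(-6860 + Z) = 1/(-6860 - 3522) = 1/(-10382) = -1/10382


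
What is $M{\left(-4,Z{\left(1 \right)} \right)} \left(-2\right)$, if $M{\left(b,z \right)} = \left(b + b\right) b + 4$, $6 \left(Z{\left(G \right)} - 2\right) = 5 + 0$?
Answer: $-72$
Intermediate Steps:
$Z{\left(G \right)} = \frac{17}{6}$ ($Z{\left(G \right)} = 2 + \frac{5 + 0}{6} = 2 + \frac{1}{6} \cdot 5 = 2 + \frac{5}{6} = \frac{17}{6}$)
$M{\left(b,z \right)} = 4 + 2 b^{2}$ ($M{\left(b,z \right)} = 2 b b + 4 = 2 b^{2} + 4 = 4 + 2 b^{2}$)
$M{\left(-4,Z{\left(1 \right)} \right)} \left(-2\right) = \left(4 + 2 \left(-4\right)^{2}\right) \left(-2\right) = \left(4 + 2 \cdot 16\right) \left(-2\right) = \left(4 + 32\right) \left(-2\right) = 36 \left(-2\right) = -72$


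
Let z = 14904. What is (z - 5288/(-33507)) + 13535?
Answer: 952910861/33507 ≈ 28439.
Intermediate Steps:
(z - 5288/(-33507)) + 13535 = (14904 - 5288/(-33507)) + 13535 = (14904 - 5288*(-1/33507)) + 13535 = (14904 + 5288/33507) + 13535 = 499393616/33507 + 13535 = 952910861/33507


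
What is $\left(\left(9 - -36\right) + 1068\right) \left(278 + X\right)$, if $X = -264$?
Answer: $15582$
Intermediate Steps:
$\left(\left(9 - -36\right) + 1068\right) \left(278 + X\right) = \left(\left(9 - -36\right) + 1068\right) \left(278 - 264\right) = \left(\left(9 + 36\right) + 1068\right) 14 = \left(45 + 1068\right) 14 = 1113 \cdot 14 = 15582$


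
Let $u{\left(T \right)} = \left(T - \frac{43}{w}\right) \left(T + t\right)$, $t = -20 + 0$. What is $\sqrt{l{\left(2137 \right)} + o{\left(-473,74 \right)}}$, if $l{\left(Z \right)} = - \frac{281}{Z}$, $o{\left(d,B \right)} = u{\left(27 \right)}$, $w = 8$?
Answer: $\frac{\sqrt{11051106566}}{8548} \approx 12.298$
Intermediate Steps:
$t = -20$
$u{\left(T \right)} = \left(-20 + T\right) \left(- \frac{43}{8} + T\right)$ ($u{\left(T \right)} = \left(T - \frac{43}{8}\right) \left(T - 20\right) = \left(T - \frac{43}{8}\right) \left(-20 + T\right) = \left(- \frac{43}{8} + T\right) \left(-20 + T\right) = \left(-20 + T\right) \left(- \frac{43}{8} + T\right)$)
$o{\left(d,B \right)} = \frac{1211}{8}$ ($o{\left(d,B \right)} = \frac{215}{2} + 27^{2} - \frac{5481}{8} = \frac{215}{2} + 729 - \frac{5481}{8} = \frac{1211}{8}$)
$\sqrt{l{\left(2137 \right)} + o{\left(-473,74 \right)}} = \sqrt{- \frac{281}{2137} + \frac{1211}{8}} = \sqrt{\frac{2585659}{17096}} = \frac{\sqrt{11051106566}}{8548}$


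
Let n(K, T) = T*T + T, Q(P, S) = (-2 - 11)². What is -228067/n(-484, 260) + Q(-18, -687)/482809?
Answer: -110101331863/32763418740 ≈ -3.3605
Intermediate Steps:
Q(P, S) = 169 (Q(P, S) = (-13)² = 169)
n(K, T) = T + T² (n(K, T) = T² + T = T + T²)
-228067/n(-484, 260) + Q(-18, -687)/482809 = -228067*1/(260*(1 + 260)) + 169/482809 = -228067/(260*261) + 169*(1/482809) = -228067/67860 + 169/482809 = -110101331863/32763418740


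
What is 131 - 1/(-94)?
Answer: 12315/94 ≈ 131.01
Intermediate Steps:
131 - 1/(-94) = 131 - 1*(-1/94) = 131 + 1/94 = 12315/94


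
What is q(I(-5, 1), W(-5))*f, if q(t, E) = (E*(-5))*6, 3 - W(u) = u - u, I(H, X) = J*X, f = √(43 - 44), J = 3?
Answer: -90*I ≈ -90.0*I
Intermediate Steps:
f = I (f = √(-1) = I ≈ 1.0*I)
I(H, X) = 3*X
W(u) = 3 (W(u) = 3 - (u - u) = 3 - 1*0 = 3 + 0 = 3)
q(t, E) = -30*E (q(t, E) = -5*E*6 = -30*E)
q(I(-5, 1), W(-5))*f = (-30*3)*I = -90*I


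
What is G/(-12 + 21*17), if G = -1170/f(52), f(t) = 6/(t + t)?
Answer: -1352/23 ≈ -58.783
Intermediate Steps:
f(t) = 3/t (f(t) = 6/((2*t)) = 6*(1/(2*t)) = 3/t)
G = -20280 (G = -1170/(3/52) = -1170/(3*(1/52)) = -1170/3/52 = -1170*52/3 = -20280)
G/(-12 + 21*17) = -20280/(-12 + 21*17) = -20280/(-12 + 357) = -20280/345 = -20280*1/345 = -1352/23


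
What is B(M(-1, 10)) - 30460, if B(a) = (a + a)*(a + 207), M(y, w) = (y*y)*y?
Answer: -30872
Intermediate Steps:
M(y, w) = y³ (M(y, w) = y²*y = y³)
B(a) = 2*a*(207 + a) (B(a) = (2*a)*(207 + a) = 2*a*(207 + a))
B(M(-1, 10)) - 30460 = 2*(-1)³*(207 + (-1)³) - 30460 = 2*(-1)*(207 - 1) - 30460 = 2*(-1)*206 - 30460 = -412 - 30460 = -30872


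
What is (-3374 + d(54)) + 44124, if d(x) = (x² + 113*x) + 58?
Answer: 49826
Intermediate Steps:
d(x) = 58 + x² + 113*x
(-3374 + d(54)) + 44124 = (-3374 + (58 + 54² + 113*54)) + 44124 = (-3374 + (58 + 2916 + 6102)) + 44124 = (-3374 + 9076) + 44124 = 5702 + 44124 = 49826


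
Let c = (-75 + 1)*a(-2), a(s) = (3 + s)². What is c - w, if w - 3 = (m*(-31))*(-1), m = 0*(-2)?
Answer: -77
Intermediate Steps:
m = 0
w = 3 (w = 3 + (0*(-31))*(-1) = 3 + 0*(-1) = 3 + 0 = 3)
c = -74 (c = (-75 + 1)*(3 - 2)² = -74*1² = -74*1 = -74)
c - w = -74 - 1*3 = -74 - 3 = -77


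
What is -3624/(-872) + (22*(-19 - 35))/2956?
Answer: 302394/80551 ≈ 3.7541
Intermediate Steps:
-3624/(-872) + (22*(-19 - 35))/2956 = -3624*(-1/872) + (22*(-54))*(1/2956) = 453/109 - 1188*1/2956 = 453/109 - 297/739 = 302394/80551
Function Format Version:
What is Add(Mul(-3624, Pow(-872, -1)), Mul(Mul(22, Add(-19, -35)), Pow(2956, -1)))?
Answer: Rational(302394, 80551) ≈ 3.7541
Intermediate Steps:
Add(Mul(-3624, Pow(-872, -1)), Mul(Mul(22, Add(-19, -35)), Pow(2956, -1))) = Add(Mul(-3624, Rational(-1, 872)), Mul(Mul(22, -54), Rational(1, 2956))) = Add(Rational(453, 109), Mul(-1188, Rational(1, 2956))) = Add(Rational(453, 109), Rational(-297, 739)) = Rational(302394, 80551)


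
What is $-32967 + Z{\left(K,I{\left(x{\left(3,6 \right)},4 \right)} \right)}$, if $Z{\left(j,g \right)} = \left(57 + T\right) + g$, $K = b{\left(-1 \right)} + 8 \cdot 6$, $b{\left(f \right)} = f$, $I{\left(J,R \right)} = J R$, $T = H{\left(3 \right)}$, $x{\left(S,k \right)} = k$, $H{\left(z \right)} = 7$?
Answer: $-32879$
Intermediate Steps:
$T = 7$
$K = 47$ ($K = -1 + 8 \cdot 6 = -1 + 48 = 47$)
$Z{\left(j,g \right)} = 64 + g$ ($Z{\left(j,g \right)} = \left(57 + 7\right) + g = 64 + g$)
$-32967 + Z{\left(K,I{\left(x{\left(3,6 \right)},4 \right)} \right)} = -32967 + \left(64 + 6 \cdot 4\right) = -32967 + \left(64 + 24\right) = -32967 + 88 = -32879$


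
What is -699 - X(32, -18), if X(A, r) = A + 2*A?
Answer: -795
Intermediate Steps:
X(A, r) = 3*A
-699 - X(32, -18) = -699 - 3*32 = -699 - 1*96 = -699 - 96 = -795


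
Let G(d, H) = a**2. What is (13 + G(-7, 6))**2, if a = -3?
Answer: 484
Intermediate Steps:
G(d, H) = 9 (G(d, H) = (-3)**2 = 9)
(13 + G(-7, 6))**2 = (13 + 9)**2 = 22**2 = 484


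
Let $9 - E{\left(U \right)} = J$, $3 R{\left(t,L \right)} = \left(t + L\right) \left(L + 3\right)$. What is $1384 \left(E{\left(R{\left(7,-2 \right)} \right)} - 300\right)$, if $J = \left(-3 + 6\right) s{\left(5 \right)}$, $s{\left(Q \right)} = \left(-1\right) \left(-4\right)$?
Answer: $-419352$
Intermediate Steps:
$s{\left(Q \right)} = 4$
$R{\left(t,L \right)} = \frac{\left(3 + L\right) \left(L + t\right)}{3}$ ($R{\left(t,L \right)} = \frac{\left(t + L\right) \left(L + 3\right)}{3} = \frac{\left(L + t\right) \left(3 + L\right)}{3} = \frac{\left(3 + L\right) \left(L + t\right)}{3}$)
$J = 12$ ($J = \left(-3 + 6\right) 4 = 3 \cdot 4 = 12$)
$E{\left(U \right)} = -3$ ($E{\left(U \right)} = 9 - 12 = -3$)
$1384 \left(E{\left(R{\left(7,-2 \right)} \right)} - 300\right) = 1384 \left(-3 - 300\right) = 1384 \left(-303\right) = -419352$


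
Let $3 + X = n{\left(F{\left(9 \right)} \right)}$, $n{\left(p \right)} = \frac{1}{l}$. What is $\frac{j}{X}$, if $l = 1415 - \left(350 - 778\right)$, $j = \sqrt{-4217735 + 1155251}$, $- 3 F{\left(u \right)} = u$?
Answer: $- \frac{5529 i \sqrt{85069}}{2764} \approx - 583.44 i$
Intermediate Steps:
$F{\left(u \right)} = - \frac{u}{3}$
$j = 6 i \sqrt{85069}$ ($j = \sqrt{-3062484} = 6 i \sqrt{85069} \approx 1750.0 i$)
$l = 1843$ ($l = 1415 - -428 = 1415 + 428 = 1843$)
$n{\left(p \right)} = \frac{1}{1843}$
$X = - \frac{5528}{1843}$ ($X = -3 + \frac{1}{1843} = - \frac{5528}{1843} \approx -2.9995$)
$\frac{j}{X} = \frac{6 i \sqrt{85069}}{- \frac{5528}{1843}} = 6 i \sqrt{85069} \left(- \frac{1843}{5528}\right) = - \frac{5529 i \sqrt{85069}}{2764}$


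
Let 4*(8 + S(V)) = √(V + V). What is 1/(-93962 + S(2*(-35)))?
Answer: -75176/7064288727 - 2*I*√35/35321443635 ≈ -1.0642e-5 - 3.3499e-10*I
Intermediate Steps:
S(V) = -8 + √2*√V/4 (S(V) = -8 + √(V + V)/4 = -8 + √(2*V)/4 = -8 + (√2*√V)/4 = -8 + √2*√V/4)
1/(-93962 + S(2*(-35))) = 1/(-93962 + (-8 + √2*√(2*(-35))/4)) = 1/(-93962 + (-8 + √2*√(-70)/4)) = 1/(-93962 + (-8 + √2*(I*√70)/4)) = 1/(-93962 + (-8 + I*√35/2)) = 1/(-93970 + I*√35/2)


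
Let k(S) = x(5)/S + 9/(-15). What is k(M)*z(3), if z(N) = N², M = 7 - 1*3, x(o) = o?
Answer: 117/20 ≈ 5.8500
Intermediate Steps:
M = 4 (M = 7 - 3 = 4)
k(S) = -⅗ + 5/S (k(S) = 5/S + 9/(-15) = 5/S + 9*(-1/15) = 5/S - ⅗ = -⅗ + 5/S)
k(M)*z(3) = (-⅗ + 5/4)*3² = (-⅗ + 5*(¼))*9 = (-⅗ + 5/4)*9 = (13/20)*9 = 117/20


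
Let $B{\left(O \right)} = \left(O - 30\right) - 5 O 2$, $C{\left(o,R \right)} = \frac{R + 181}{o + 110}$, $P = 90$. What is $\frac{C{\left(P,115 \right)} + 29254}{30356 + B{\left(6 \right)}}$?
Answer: $\frac{17009}{17600} \approx 0.96642$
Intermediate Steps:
$C{\left(o,R \right)} = \frac{181 + R}{110 + o}$
$B{\left(O \right)} = -30 - 9 O$ ($B{\left(O \right)} = \left(-30 + O\right) - 10 O = -30 - 9 O$)
$\frac{C{\left(P,115 \right)} + 29254}{30356 + B{\left(6 \right)}} = \frac{\frac{181 + 115}{110 + 90} + 29254}{30356 - 84} = \frac{\frac{1}{200} \cdot 296 + 29254}{30356 - 84} = \frac{\frac{37}{25} + 29254}{30272} = \frac{731387}{25} \cdot \frac{1}{30272} = \frac{17009}{17600}$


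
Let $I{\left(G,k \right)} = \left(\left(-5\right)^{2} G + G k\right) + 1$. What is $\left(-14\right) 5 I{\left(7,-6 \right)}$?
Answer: $-9380$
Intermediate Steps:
$I{\left(G,k \right)} = 1 + 25 G + G k$ ($I{\left(G,k \right)} = \left(25 G + G k\right) + 1 = 1 + 25 G + G k$)
$\left(-14\right) 5 I{\left(7,-6 \right)} = \left(-14\right) 5 \left(1 + 25 \cdot 7 + 7 \left(-6\right)\right) = - 70 \left(1 + 175 - 42\right) = \left(-70\right) 134 = -9380$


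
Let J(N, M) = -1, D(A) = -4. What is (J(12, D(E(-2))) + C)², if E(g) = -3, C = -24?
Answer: 625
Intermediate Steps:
(J(12, D(E(-2))) + C)² = (-1 - 24)² = (-25)² = 625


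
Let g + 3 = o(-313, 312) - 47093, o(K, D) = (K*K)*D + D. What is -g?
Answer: -30519544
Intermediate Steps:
o(K, D) = D + D*K² (o(K, D) = K²*D + D = D*K² + D = D + D*K²)
g = 30519544 (g = -3 + (312*(1 + (-313)²) - 47093) = -3 + (312*(1 + 97969) - 47093) = -3 + (312*97970 - 47093) = -3 + (30566640 - 47093) = -3 + 30519547 = 30519544)
-g = -1*30519544 = -30519544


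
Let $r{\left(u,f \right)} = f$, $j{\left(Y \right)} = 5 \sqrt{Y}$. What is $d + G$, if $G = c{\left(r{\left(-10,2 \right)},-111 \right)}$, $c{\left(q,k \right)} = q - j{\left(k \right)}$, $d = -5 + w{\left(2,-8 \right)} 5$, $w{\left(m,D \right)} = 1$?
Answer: $2 - 5 i \sqrt{111} \approx 2.0 - 52.678 i$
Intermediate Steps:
$d = 0$ ($d = -5 + 1 \cdot 5 = -5 + 5 = 0$)
$c{\left(q,k \right)} = q - 5 \sqrt{k}$
$G = 2 - 5 i \sqrt{111}$ ($G = 2 - 5 \sqrt{-111} = 2 - 5 i \sqrt{111} \approx 2.0 - 52.678 i$)
$d + G = 0 + \left(2 - 5 i \sqrt{111}\right) = 2 - 5 i \sqrt{111}$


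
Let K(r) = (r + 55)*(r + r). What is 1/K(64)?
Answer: 1/15232 ≈ 6.5651e-5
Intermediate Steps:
K(r) = 2*r*(55 + r) (K(r) = (55 + r)*(2*r) = 2*r*(55 + r))
1/K(64) = 1/(2*64*(55 + 64)) = 1/(2*64*119) = 1/15232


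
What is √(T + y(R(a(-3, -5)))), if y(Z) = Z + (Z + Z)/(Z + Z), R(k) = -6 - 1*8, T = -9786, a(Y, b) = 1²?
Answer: I*√9799 ≈ 98.99*I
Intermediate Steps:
a(Y, b) = 1
R(k) = -14 (R(k) = -6 - 8 = -14)
y(Z) = 1 + Z (y(Z) = Z + (2*Z)/((2*Z)) = Z + (2*Z)*(1/(2*Z)) = Z + 1 = 1 + Z)
√(T + y(R(a(-3, -5)))) = √(-9786 + (1 - 14)) = √(-9786 - 13) = √(-9799) = I*√9799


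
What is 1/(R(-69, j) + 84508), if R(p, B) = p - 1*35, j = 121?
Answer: 1/84404 ≈ 1.1848e-5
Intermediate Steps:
R(p, B) = -35 + p (R(p, B) = p - 35 = -35 + p)
1/(R(-69, j) + 84508) = 1/((-35 - 69) + 84508) = 1/(-104 + 84508) = 1/84404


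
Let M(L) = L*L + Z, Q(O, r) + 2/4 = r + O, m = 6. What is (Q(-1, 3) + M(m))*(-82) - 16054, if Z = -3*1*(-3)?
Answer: -19867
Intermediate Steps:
Z = 9 (Z = -3*(-3) = 9)
Q(O, r) = -½ + O + r (Q(O, r) = -½ + (r + O) = -½ + (O + r) = -½ + O + r)
M(L) = 9 + L² (M(L) = L*L + 9 = L² + 9 = 9 + L²)
(Q(-1, 3) + M(m))*(-82) - 16054 = ((-½ - 1 + 3) + (9 + 6²))*(-82) - 16054 = (3/2 + (9 + 36))*(-82) - 16054 = (3/2 + 45)*(-82) - 16054 = (93/2)*(-82) - 16054 = -3813 - 16054 = -19867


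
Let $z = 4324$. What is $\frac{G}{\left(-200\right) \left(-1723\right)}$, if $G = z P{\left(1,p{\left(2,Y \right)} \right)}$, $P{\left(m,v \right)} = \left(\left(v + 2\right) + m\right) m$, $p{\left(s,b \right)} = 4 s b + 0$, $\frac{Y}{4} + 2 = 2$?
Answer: $\frac{3243}{86150} \approx 0.037644$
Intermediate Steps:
$Y = 0$ ($Y = -8 + 4 \cdot 2 = -8 + 8 = 0$)
$p{\left(s,b \right)} = 4 b s$ ($p{\left(s,b \right)} = 4 b s + 0 = 4 b s$)
$P{\left(m,v \right)} = m \left(2 + m + v\right)$ ($P{\left(m,v \right)} = \left(\left(2 + v\right) + m\right) m = \left(2 + m + v\right) m = m \left(2 + m + v\right)$)
$G = 12972$ ($G = 4324 \cdot 1 \left(2 + 1 + 4 \cdot 0 \cdot 2\right) = 4324 \cdot 1 \left(2 + 1 + 0\right) = 4324 \cdot 1 \cdot 3 = 4324 \cdot 3 = 12972$)
$\frac{G}{\left(-200\right) \left(-1723\right)} = \frac{12972}{\left(-200\right) \left(-1723\right)} = \frac{12972}{344600} = 12972 \cdot \frac{1}{344600} = \frac{3243}{86150}$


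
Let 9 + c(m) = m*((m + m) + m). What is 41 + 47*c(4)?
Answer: 1874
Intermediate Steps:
c(m) = -9 + 3*m**2 (c(m) = -9 + m*((m + m) + m) = -9 + m*(2*m + m) = -9 + m*(3*m) = -9 + 3*m**2)
41 + 47*c(4) = 41 + 47*(-9 + 3*4**2) = 41 + 47*(-9 + 3*16) = 41 + 47*(-9 + 48) = 41 + 47*39 = 41 + 1833 = 1874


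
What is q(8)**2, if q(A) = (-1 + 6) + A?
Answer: 169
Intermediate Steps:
q(A) = 5 + A
q(8)**2 = (5 + 8)**2 = 13**2 = 169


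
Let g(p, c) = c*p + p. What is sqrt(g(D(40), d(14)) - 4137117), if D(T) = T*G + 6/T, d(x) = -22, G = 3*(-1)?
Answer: I*sqrt(413460015)/10 ≈ 2033.4*I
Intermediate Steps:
G = -3
D(T) = -3*T + 6/T (D(T) = T*(-3) + 6/T = -3*T + 6/T)
g(p, c) = p + c*p
sqrt(g(D(40), d(14)) - 4137117) = sqrt((-3*40 + 6/40)*(1 - 22) - 4137117) = sqrt((-120 + 6*(1/40))*(-21) - 4137117) = sqrt((-120 + 3/20)*(-21) - 4137117) = sqrt(-2397/20*(-21) - 4137117) = sqrt(50337/20 - 4137117) = sqrt(-82692003/20) = I*sqrt(413460015)/10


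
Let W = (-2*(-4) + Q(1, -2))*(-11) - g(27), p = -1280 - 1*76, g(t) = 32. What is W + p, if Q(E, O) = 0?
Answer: -1476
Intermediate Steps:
p = -1356 (p = -1280 - 76 = -1356)
W = -120 (W = (-2*(-4) + 0)*(-11) - 1*32 = (8 + 0)*(-11) - 32 = 8*(-11) - 32 = -88 - 32 = -120)
W + p = -120 - 1356 = -1476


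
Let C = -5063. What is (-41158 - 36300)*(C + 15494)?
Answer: -807964398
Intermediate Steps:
(-41158 - 36300)*(C + 15494) = (-41158 - 36300)*(-5063 + 15494) = -77458*10431 = -807964398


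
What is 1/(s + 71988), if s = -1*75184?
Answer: -1/3196 ≈ -0.00031289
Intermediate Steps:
s = -75184
1/(s + 71988) = 1/(-75184 + 71988) = 1/(-3196) = -1/3196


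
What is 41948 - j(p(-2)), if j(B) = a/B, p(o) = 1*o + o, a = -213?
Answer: 167579/4 ≈ 41895.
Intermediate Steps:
p(o) = 2*o (p(o) = o + o = 2*o)
j(B) = -213/B
41948 - j(p(-2)) = 41948 - (-213)/(2*(-2)) = 41948 - (-213)/(-4) = 41948 - (-213)*(-1)/4 = 41948 - 1*213/4 = 41948 - 213/4 = 167579/4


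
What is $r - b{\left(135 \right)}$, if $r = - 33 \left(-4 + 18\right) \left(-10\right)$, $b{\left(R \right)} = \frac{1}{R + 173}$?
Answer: $\frac{1422959}{308} \approx 4620.0$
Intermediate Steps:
$b{\left(R \right)} = \frac{1}{173 + R}$
$r = 4620$ ($r = \left(-33\right) 14 \left(-10\right) = \left(-462\right) \left(-10\right) = 4620$)
$r - b{\left(135 \right)} = 4620 - \frac{1}{173 + 135} = 4620 - \frac{1}{308} = \frac{1422959}{308}$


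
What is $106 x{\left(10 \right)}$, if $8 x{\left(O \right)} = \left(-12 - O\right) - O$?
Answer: $-424$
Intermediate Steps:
$x{\left(O \right)} = - \frac{3}{2} - \frac{O}{4}$ ($x{\left(O \right)} = \frac{\left(-12 - O\right) - O}{8} = \frac{-12 - 2 O}{8} = - \frac{3}{2} - \frac{O}{4}$)
$106 x{\left(10 \right)} = 106 \left(- \frac{3}{2} - \frac{5}{2}\right) = 106 \left(-4\right) = -424$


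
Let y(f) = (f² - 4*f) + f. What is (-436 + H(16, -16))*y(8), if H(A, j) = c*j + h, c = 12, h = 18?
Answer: -24400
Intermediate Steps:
H(A, j) = 18 + 12*j (H(A, j) = 12*j + 18 = 18 + 12*j)
y(f) = f² - 3*f
(-436 + H(16, -16))*y(8) = (-436 + (18 + 12*(-16)))*(8*(-3 + 8)) = (-436 + (18 - 192))*(8*5) = (-436 - 174)*40 = -610*40 = -24400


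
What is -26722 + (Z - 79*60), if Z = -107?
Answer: -31569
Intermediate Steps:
-26722 + (Z - 79*60) = -26722 + (-107 - 79*60) = -26722 + (-107 - 4740) = -26722 - 4847 = -31569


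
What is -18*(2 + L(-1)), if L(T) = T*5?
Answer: 54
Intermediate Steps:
L(T) = 5*T
-18*(2 + L(-1)) = -18*(2 + 5*(-1)) = -18*(2 - 5) = -18*(-3) = 54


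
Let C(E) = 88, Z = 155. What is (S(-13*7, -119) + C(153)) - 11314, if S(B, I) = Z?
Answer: -11071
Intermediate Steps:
S(B, I) = 155
(S(-13*7, -119) + C(153)) - 11314 = (155 + 88) - 11314 = 243 - 11314 = -11071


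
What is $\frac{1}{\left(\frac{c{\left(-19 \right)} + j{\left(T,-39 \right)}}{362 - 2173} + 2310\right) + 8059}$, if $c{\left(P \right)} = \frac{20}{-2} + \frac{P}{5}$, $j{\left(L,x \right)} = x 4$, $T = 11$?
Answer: $\frac{9055}{93892144} \approx 9.644 \cdot 10^{-5}$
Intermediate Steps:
$j{\left(L,x \right)} = 4 x$
$c{\left(P \right)} = -10 + \frac{P}{5}$ ($c{\left(P \right)} = 20 \left(- \frac{1}{2}\right) + P \frac{1}{5} = -10 + \frac{P}{5}$)
$\frac{1}{\left(\frac{c{\left(-19 \right)} + j{\left(T,-39 \right)}}{362 - 2173} + 2310\right) + 8059} = \frac{1}{\left(\frac{\left(-10 + \frac{1}{5} \left(-19\right)\right) + 4 \left(-39\right)}{362 - 2173} + 2310\right) + 8059} = \frac{1}{\left(\frac{\left(-10 - \frac{19}{5}\right) - 156}{-1811} + 2310\right) + 8059} = \frac{1}{\left(\left(- \frac{69}{5} - 156\right) \left(- \frac{1}{1811}\right) + 2310\right) + 8059} = \frac{1}{\left(\left(- \frac{849}{5}\right) \left(- \frac{1}{1811}\right) + 2310\right) + 8059} = \frac{1}{\left(\frac{849}{9055} + 2310\right) + 8059} = \frac{1}{\frac{20917899}{9055} + 8059} = \frac{1}{\frac{93892144}{9055}} = \frac{9055}{93892144}$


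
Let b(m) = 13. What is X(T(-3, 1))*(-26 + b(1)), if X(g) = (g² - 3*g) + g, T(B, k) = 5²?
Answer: -7475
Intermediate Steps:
T(B, k) = 25
X(g) = g² - 2*g
X(T(-3, 1))*(-26 + b(1)) = (25*(-2 + 25))*(-26 + 13) = (25*23)*(-13) = 575*(-13) = -7475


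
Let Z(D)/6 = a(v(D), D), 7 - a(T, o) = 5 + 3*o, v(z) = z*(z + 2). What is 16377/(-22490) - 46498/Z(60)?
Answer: 128531173/3002415 ≈ 42.809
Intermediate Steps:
v(z) = z*(2 + z)
a(T, o) = 2 - 3*o (a(T, o) = 7 - (5 + 3*o) = 7 + (-5 - 3*o) = 2 - 3*o)
Z(D) = 12 - 18*D (Z(D) = 6*(2 - 3*D) = 12 - 18*D)
16377/(-22490) - 46498/Z(60) = 16377/(-22490) - 46498/(12 - 18*60) = 16377*(-1/22490) - 46498/(12 - 1080) = -16377/22490 - 46498/(-1068) = -16377/22490 - 46498*(-1/1068) = -16377/22490 + 23249/534 = 128531173/3002415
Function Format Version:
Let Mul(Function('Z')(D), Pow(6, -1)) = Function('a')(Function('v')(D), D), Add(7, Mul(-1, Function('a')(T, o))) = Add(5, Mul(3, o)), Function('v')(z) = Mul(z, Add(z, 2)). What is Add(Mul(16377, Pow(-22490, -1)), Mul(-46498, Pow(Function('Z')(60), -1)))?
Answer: Rational(128531173, 3002415) ≈ 42.809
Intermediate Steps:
Function('v')(z) = Mul(z, Add(2, z))
Function('a')(T, o) = Add(2, Mul(-3, o)) (Function('a')(T, o) = Add(7, Mul(-1, Add(5, Mul(3, o)))) = Add(7, Add(-5, Mul(-3, o))) = Add(2, Mul(-3, o)))
Function('Z')(D) = Add(12, Mul(-18, D)) (Function('Z')(D) = Mul(6, Add(2, Mul(-3, D))) = Add(12, Mul(-18, D)))
Add(Mul(16377, Pow(-22490, -1)), Mul(-46498, Pow(Function('Z')(60), -1))) = Add(Mul(16377, Pow(-22490, -1)), Mul(-46498, Pow(Add(12, Mul(-18, 60)), -1))) = Add(Mul(16377, Rational(-1, 22490)), Mul(-46498, Pow(Add(12, -1080), -1))) = Add(Rational(-16377, 22490), Mul(-46498, Pow(-1068, -1))) = Add(Rational(-16377, 22490), Mul(-46498, Rational(-1, 1068))) = Add(Rational(-16377, 22490), Rational(23249, 534)) = Rational(128531173, 3002415)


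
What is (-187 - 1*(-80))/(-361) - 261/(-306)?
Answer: 14107/12274 ≈ 1.1493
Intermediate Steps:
(-187 - 1*(-80))/(-361) - 261/(-306) = (-187 + 80)*(-1/361) - 261*(-1/306) = -107*(-1/361) + 29/34 = 107/361 + 29/34 = 14107/12274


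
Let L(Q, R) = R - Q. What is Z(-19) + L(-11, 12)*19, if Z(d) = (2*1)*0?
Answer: 437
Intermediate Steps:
Z(d) = 0 (Z(d) = 2*0 = 0)
Z(-19) + L(-11, 12)*19 = 0 + (12 - 1*(-11))*19 = 0 + (12 + 11)*19 = 0 + 23*19 = 0 + 437 = 437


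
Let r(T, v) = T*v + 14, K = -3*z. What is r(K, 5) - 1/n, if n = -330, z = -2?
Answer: 14521/330 ≈ 44.003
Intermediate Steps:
K = 6 (K = -3*(-2) = 6)
r(T, v) = 14 + T*v
r(K, 5) - 1/n = (14 + 6*5) - 1/(-330) = (14 + 30) - 1*(-1/330) = 44 + 1/330 = 14521/330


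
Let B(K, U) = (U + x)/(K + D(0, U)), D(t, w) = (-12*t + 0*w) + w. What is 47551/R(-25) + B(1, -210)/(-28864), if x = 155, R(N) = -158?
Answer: -13038865003/43324864 ≈ -300.96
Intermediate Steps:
D(t, w) = w - 12*t (D(t, w) = (-12*t + 0) + w = -12*t + w = w - 12*t)
B(K, U) = (155 + U)/(K + U) (B(K, U) = (U + 155)/(K + (U - 12*0)) = (155 + U)/(K + (U + 0)) = (155 + U)/(K + U))
47551/R(-25) + B(1, -210)/(-28864) = 47551/(-158) + ((155 - 210)/(1 - 210))/(-28864) = 47551*(-1/158) + (-55/(-209))*(-1/28864) = -47551/158 - 1/209*(-55)*(-1/28864) = -47551/158 + (5/19)*(-1/28864) = -47551/158 - 5/548416 = -13038865003/43324864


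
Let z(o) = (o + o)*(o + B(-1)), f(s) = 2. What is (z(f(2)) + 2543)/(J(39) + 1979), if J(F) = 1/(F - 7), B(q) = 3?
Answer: 82016/63329 ≈ 1.2951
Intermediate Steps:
J(F) = 1/(-7 + F)
z(o) = 2*o*(3 + o) (z(o) = (o + o)*(o + 3) = (2*o)*(3 + o) = 2*o*(3 + o))
(z(f(2)) + 2543)/(J(39) + 1979) = (2*2*(3 + 2) + 2543)/(1/(-7 + 39) + 1979) = (2*2*5 + 2543)/(1/32 + 1979) = (20 + 2543)/(1/32 + 1979) = 2563/(63329/32) = 2563*(32/63329) = 82016/63329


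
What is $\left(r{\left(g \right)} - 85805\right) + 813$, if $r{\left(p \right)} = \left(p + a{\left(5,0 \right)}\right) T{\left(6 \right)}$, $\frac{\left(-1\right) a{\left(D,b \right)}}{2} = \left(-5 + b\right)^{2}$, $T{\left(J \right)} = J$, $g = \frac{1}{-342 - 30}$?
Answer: $- \frac{5288105}{62} \approx -85292.0$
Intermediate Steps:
$g = - \frac{1}{372}$ ($g = \frac{1}{-372} = - \frac{1}{372} \approx -0.0026882$)
$a{\left(D,b \right)} = - 2 \left(-5 + b\right)^{2}$
$r{\left(p \right)} = -300 + 6 p$ ($r{\left(p \right)} = \left(p - 2 \left(-5 + 0\right)^{2}\right) 6 = \left(p - 2 \left(-5\right)^{2}\right) 6 = \left(p - 50\right) 6 = \left(-50 + p\right) 6 = -300 + 6 p$)
$\left(r{\left(g \right)} - 85805\right) + 813 = \left(\left(-300 + 6 \left(- \frac{1}{372}\right)\right) - 85805\right) + 813 = \left(\left(-300 - \frac{1}{62}\right) - 85805\right) + 813 = \left(- \frac{18601}{62} - 85805\right) + 813 = - \frac{5338511}{62} + 813 = - \frac{5288105}{62}$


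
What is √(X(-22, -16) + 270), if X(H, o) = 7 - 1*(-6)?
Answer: √283 ≈ 16.823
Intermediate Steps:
X(H, o) = 13 (X(H, o) = 7 + 6 = 13)
√(X(-22, -16) + 270) = √(13 + 270) = √283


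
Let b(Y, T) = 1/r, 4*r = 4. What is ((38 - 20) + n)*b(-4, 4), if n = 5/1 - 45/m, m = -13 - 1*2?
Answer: 26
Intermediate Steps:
r = 1 (r = (¼)*4 = 1)
m = -15 (m = -13 - 2 = -15)
b(Y, T) = 1 (b(Y, T) = 1/1 = 1)
n = 8 (n = 5/1 - 45/(-15) = 5*1 - 45*(-1/15) = 5 + 3 = 8)
((38 - 20) + n)*b(-4, 4) = ((38 - 20) + 8)*1 = (18 + 8)*1 = 26*1 = 26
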